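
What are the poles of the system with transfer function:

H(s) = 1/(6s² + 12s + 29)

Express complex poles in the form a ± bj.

Discriminant = 12² - 4×6×29 = 144 - 696 = -552 < 0, so the poles are a complex conjugate pair s = (-12 ± j√552)/(2×6). Real part = -12/(2×6) = -12/12 = -1; imaginary part = ±√552/(2×6) ≈ 1.9579. Poles: s = -1 ± 1.9579j.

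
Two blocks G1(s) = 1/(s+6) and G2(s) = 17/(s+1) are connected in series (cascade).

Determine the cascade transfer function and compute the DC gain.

Series: multiply transfer functions. G_eq = 1/(s+6) × 17/(s+1) = 17/((s+6)(s+1)). DC gain = 17/(6×1) = 2.8333.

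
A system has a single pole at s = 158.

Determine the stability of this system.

Pole at s = 158 is in the right half-plane. Unstable.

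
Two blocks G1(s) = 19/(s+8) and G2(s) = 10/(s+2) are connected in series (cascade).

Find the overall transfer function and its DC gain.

Series: multiply transfer functions. G_eq = 19/(s+8) × 10/(s+2) = 190/((s+8)(s+2)). DC gain = 190/(8×2) = 11.875.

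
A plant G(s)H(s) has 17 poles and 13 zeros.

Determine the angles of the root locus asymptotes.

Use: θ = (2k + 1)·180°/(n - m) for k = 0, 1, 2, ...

n - m = 17 - 13 = 4. Angles: θk = (2k + 1)·180°/4 = 45°, 135°, 225°, 315°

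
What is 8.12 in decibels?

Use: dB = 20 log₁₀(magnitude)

dB = 20 log₁₀(8.12) = 18.2 dB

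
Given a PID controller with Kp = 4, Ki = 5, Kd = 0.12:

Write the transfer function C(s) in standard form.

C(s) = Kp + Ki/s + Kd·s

Substituting values: C(s) = 4 + 5/s + 0.12s = (0.12s² + 4s + 5)/s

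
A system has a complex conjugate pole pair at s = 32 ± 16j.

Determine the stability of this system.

Real part of poles is 32 (> 0, right half-plane). Unstable.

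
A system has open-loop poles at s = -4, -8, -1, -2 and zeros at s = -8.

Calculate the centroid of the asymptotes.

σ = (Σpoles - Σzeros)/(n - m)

σ = (Σpoles - Σzeros)/(n - m) = (-15 - (-8))/(4 - 1) = -7/3 = -2.33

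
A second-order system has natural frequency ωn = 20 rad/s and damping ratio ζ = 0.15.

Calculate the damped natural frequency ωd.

ωd = ωn√(1 - ζ²) = 20√(1 - 0.15²) = 19.77 rad/s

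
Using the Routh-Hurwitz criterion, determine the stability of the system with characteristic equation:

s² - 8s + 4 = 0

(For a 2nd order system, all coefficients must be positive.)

Coefficients: 1, -8, 4. b=-8 not positive, so system is unstable.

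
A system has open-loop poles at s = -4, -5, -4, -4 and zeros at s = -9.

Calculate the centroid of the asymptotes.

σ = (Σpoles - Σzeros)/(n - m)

σ = (Σpoles - Σzeros)/(n - m) = (-17 - (-9))/(4 - 1) = -8/3 = -2.67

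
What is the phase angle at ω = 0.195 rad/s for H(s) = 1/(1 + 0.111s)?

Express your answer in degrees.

Phase = -arctan(ωτ) = -arctan(0.195 × 0.111) = -1.2°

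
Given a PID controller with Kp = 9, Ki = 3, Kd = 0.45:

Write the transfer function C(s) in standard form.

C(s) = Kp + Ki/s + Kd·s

Substituting values: C(s) = 9 + 3/s + 0.45s = (0.45s² + 9s + 3)/s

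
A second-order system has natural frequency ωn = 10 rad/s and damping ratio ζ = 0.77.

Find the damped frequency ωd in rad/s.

ωd = ωn√(1 - ζ²) = 10√(1 - 0.77²) = 6.38 rad/s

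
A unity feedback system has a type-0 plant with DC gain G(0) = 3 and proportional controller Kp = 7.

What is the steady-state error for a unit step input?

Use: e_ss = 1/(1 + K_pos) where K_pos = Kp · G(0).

K_pos = Kp · G(0) = 7 × 3 = 21. e_ss = 1/(1 + 21) = 0.0455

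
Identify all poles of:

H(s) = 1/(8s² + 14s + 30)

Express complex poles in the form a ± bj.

Discriminant = 14² - 4×8×30 = 196 - 960 = -764 < 0, so the poles are a complex conjugate pair s = (-14 ± j√764)/(2×8). Real part = -14/(2×8) = -14/16 = -0.875; imaginary part = ±√764/(2×8) ≈ 1.7275. Poles: s = -0.875 ± 1.7275j.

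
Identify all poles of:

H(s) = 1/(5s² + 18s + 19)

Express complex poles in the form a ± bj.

Discriminant = 18² - 4×5×19 = 324 - 380 = -56 < 0, so the poles are a complex conjugate pair s = (-18 ± j√56)/(2×5). Real part = -18/(2×5) = -18/10 = -1.8; imaginary part = ±√56/(2×5) ≈ 0.7483. Poles: s = -1.8 ± 0.7483j.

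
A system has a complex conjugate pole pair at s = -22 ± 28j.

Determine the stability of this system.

Real part of poles is -22 (< 0, left half-plane). Stable.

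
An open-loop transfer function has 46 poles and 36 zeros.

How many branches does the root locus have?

Root locus has n branches where n = number of poles = 46.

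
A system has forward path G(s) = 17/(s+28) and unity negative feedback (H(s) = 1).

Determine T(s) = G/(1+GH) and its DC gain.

T(s) = G/(1+GH) = [17/(s+28)] / [1 + 17/(s+28)] = 17/(s+28+17) = 17/(s+45). DC gain = 17/45 = 0.3778.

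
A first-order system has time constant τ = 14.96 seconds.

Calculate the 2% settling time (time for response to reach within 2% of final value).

For first-order system, 2% settling time ≈ 4τ = 4 × 14.96 = 59.84 s.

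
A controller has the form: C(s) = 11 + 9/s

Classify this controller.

This is a Proportional-Integral (PI) controller.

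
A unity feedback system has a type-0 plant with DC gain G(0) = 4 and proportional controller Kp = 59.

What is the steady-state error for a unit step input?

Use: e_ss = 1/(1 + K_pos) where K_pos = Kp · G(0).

K_pos = Kp · G(0) = 59 × 4 = 236. e_ss = 1/(1 + 236) = 0.0042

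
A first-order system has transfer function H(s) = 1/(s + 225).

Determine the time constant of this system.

For H(s) = 1/(s + 1/τ), the pole is at -1/τ = -225, so τ = 1/225 = 0.0044 s.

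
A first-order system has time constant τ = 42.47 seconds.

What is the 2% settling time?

For first-order system, 2% settling time ≈ 4τ = 4 × 42.47 = 169.88 s.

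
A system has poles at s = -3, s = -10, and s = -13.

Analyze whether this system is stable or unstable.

All poles are in the left half-plane. System is stable.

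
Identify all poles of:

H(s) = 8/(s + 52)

Pole is where denominator = 0: s + 52 = 0, so s = -52.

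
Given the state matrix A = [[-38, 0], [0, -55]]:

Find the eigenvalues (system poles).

For diagonal matrix, eigenvalues are diagonal entries: λ₁ = -38, λ₂ = -55.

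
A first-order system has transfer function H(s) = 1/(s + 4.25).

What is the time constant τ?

For H(s) = 1/(s + 1/τ), the pole is at -1/τ = -4.25, so τ = 1/4.25 = 0.2353 s.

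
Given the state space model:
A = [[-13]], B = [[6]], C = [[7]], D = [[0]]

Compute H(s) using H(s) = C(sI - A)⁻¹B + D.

(sI - A)⁻¹ = 1/(s + 13). H(s) = 7 × 6/(s + 13) + 0 = 42/(s + 13).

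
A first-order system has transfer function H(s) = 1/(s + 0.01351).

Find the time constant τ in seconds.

For H(s) = 1/(s + 1/τ), the pole is at -1/τ = -0.01351, so τ = 1/0.01351 = 74.02 s.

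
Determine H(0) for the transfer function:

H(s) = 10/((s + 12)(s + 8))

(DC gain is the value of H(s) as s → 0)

DC gain = H(0) = 10/(12 × 8) = 10/96 = 0.1042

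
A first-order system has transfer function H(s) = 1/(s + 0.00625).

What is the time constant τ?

For H(s) = 1/(s + 1/τ), the pole is at -1/τ = -0.00625, so τ = 1/0.00625 = 160 s.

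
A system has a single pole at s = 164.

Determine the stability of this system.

Pole at s = 164 is in the right half-plane. Unstable.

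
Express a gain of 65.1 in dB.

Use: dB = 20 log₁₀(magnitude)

dB = 20 log₁₀(65.1) = 36.3 dB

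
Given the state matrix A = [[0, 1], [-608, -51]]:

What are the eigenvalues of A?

det(A - λI) = λ² - (-51)λ + 608 = (λ - (-32))(λ - (-19)). Eigenvalues: -32, -19.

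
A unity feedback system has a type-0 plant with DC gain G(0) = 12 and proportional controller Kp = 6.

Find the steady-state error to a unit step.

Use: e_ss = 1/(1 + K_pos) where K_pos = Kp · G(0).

K_pos = Kp · G(0) = 6 × 12 = 72. e_ss = 1/(1 + 72) = 0.0137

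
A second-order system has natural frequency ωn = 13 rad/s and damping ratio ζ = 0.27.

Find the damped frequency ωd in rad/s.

ωd = ωn√(1 - ζ²) = 13√(1 - 0.27²) = 12.52 rad/s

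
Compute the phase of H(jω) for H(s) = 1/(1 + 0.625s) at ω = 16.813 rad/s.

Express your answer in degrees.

Phase = -arctan(ωτ) = -arctan(16.813 × 0.625) = -84.6°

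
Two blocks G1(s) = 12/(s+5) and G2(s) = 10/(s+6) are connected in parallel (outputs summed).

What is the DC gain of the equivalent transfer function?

Parallel: G_eq = G1 + G2. DC gain = G1(0) + G2(0) = 12/5 + 10/6 = 2.4 + 1.6667 = 4.0667.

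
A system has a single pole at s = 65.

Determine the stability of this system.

Pole at s = 65 is in the right half-plane. Unstable.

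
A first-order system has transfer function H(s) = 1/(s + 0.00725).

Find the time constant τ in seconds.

For H(s) = 1/(s + 1/τ), the pole is at -1/τ = -0.00725, so τ = 1/0.00725 = 137.9 s.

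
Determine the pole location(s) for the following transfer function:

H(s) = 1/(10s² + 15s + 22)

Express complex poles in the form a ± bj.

Discriminant = 15² - 4×10×22 = 225 - 880 = -655 < 0, so the poles are a complex conjugate pair s = (-15 ± j√655)/(2×10). Real part = -15/(2×10) = -15/20 = -0.75; imaginary part = ±√655/(2×10) ≈ 1.2796. Poles: s = -0.75 ± 1.2796j.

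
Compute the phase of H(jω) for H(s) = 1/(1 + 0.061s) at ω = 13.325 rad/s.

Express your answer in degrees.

Phase = -arctan(ωτ) = -arctan(13.325 × 0.061) = -39.1°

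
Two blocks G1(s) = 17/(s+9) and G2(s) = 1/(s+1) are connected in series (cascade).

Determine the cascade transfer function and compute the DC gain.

Series: multiply transfer functions. G_eq = 17/(s+9) × 1/(s+1) = 17/((s+9)(s+1)). DC gain = 17/(9×1) = 1.8889.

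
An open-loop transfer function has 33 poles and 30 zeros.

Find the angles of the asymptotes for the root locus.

n - m = 33 - 30 = 3. Angles: θk = (2k + 1)·180°/3 = 60°, 180°, 300°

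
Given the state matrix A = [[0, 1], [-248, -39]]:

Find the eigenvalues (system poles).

det(A - λI) = λ² - (-39)λ + 248 = (λ - (-8))(λ - (-31)). Eigenvalues: -8, -31.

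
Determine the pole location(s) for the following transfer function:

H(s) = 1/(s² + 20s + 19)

Discriminant = 20² - 4×1×19 = 400 - 76 = 324 > 0, so two distinct real poles. Using quadratic formula: s = (-20 ± √324)/(2×1) = (-20 ± √324)/2, with √324 = 18. s₁ = -2/2 = -1, s₂ = -38/2 = -19. Poles: s₁ = -1, s₂ = -19.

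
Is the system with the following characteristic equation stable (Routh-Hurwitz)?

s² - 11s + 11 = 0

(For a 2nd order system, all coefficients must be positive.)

Coefficients: 1, -11, 11. b=-11 not positive, so system is unstable.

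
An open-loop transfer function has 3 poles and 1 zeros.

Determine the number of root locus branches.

Root locus has n branches where n = number of poles = 3.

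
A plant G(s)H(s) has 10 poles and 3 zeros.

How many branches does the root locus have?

Root locus has n branches where n = number of poles = 10.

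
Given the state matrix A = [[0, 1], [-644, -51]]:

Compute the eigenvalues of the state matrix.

det(A - λI) = λ² - (-51)λ + 644 = (λ - (-23))(λ - (-28)). Eigenvalues: -23, -28.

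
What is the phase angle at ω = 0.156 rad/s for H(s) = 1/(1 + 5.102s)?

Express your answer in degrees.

Phase = -arctan(ωτ) = -arctan(0.156 × 5.102) = -38.5°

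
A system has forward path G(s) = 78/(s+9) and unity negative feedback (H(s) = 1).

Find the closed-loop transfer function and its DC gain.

T(s) = G/(1+GH) = [78/(s+9)] / [1 + 78/(s+9)] = 78/(s+9+78) = 78/(s+87). DC gain = 78/87 = 0.8966.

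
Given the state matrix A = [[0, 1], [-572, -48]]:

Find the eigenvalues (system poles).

det(A - λI) = λ² - (-48)λ + 572 = (λ - (-26))(λ - (-22)). Eigenvalues: -26, -22.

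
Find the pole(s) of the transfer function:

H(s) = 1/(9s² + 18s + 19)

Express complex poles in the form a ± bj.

Discriminant = 18² - 4×9×19 = 324 - 684 = -360 < 0, so the poles are a complex conjugate pair s = (-18 ± j√360)/(2×9). Real part = -18/(2×9) = -18/18 = -1; imaginary part = ±√360/(2×9) ≈ 1.0541. Poles: s = -1 ± 1.0541j.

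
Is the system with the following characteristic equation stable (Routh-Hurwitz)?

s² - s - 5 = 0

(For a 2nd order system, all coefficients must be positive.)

Coefficients: 1, -1, -5. b=-1, c=-5 not positive, so system is unstable.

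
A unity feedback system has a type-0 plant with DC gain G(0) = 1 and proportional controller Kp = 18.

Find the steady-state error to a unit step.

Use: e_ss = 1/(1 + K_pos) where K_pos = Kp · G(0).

K_pos = Kp · G(0) = 18 × 1 = 18. e_ss = 1/(1 + 18) = 0.0526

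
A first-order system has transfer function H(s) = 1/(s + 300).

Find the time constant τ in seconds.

For H(s) = 1/(s + 1/τ), the pole is at -1/τ = -300, so τ = 1/300 = 0.0033 s.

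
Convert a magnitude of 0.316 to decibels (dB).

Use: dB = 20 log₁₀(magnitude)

dB = 20 log₁₀(0.316) = -10.0 dB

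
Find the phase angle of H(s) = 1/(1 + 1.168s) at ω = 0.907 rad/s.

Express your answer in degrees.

Phase = -arctan(ωτ) = -arctan(0.907 × 1.168) = -46.7°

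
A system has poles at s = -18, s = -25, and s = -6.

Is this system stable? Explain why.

All poles are in the left half-plane. System is stable.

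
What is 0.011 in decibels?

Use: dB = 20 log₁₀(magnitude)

dB = 20 log₁₀(0.011) = -39.2 dB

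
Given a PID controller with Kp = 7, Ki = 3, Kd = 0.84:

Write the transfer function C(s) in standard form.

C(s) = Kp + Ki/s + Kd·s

Substituting values: C(s) = 7 + 3/s + 0.84s = (0.84s² + 7s + 3)/s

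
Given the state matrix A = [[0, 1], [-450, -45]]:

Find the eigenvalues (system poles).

det(A - λI) = λ² - (-45)λ + 450 = (λ - (-30))(λ - (-15)). Eigenvalues: -30, -15.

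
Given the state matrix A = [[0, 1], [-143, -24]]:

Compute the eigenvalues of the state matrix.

det(A - λI) = λ² - (-24)λ + 143 = (λ - (-13))(λ - (-11)). Eigenvalues: -13, -11.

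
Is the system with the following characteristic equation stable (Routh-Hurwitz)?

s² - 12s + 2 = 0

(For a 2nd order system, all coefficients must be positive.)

Coefficients: 1, -12, 2. b=-12 not positive, so system is unstable.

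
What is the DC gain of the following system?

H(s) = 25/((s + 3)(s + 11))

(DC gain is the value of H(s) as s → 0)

DC gain = H(0) = 25/(3 × 11) = 25/33 = 0.7576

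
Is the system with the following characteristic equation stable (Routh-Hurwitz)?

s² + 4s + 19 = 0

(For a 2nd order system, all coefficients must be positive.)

Coefficients: 1, 4, 19. All positive, so system is stable.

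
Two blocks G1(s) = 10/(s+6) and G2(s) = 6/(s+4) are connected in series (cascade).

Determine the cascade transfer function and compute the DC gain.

Series: multiply transfer functions. G_eq = 10/(s+6) × 6/(s+4) = 60/((s+6)(s+4)). DC gain = 60/(6×4) = 2.5.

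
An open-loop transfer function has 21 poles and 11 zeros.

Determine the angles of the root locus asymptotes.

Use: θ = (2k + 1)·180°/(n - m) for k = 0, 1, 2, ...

n - m = 21 - 11 = 10. Angles: θk = (2k + 1)·180°/10 = 18°, 54°, 90°, 126°, 162°, 198°, 234°, 270°, 306°, 342°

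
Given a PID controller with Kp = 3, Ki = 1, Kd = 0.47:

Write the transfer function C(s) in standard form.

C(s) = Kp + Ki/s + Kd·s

Substituting values: C(s) = 3 + 1/s + 0.47s = (0.47s² + 3s + 1)/s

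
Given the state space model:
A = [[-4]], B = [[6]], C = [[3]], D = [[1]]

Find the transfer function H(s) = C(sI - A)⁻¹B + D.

(sI - A)⁻¹ = 1/(s + 4). H(s) = 3×6/(s + 4) + 1 = (s + 22)/(s + 4).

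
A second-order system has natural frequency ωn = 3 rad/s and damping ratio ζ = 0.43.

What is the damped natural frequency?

ωd = ωn√(1 - ζ²) = 3√(1 - 0.43²) = 2.71 rad/s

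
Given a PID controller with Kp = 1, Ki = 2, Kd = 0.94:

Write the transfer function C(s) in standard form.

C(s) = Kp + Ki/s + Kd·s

Substituting values: C(s) = 1 + 2/s + 0.94s = (0.94s² + s + 2)/s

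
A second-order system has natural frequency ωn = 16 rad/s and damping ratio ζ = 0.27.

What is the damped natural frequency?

ωd = ωn√(1 - ζ²) = 16√(1 - 0.27²) = 15.41 rad/s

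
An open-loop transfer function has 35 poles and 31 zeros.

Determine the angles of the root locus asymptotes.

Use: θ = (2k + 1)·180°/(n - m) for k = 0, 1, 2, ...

n - m = 35 - 31 = 4. Angles: θk = (2k + 1)·180°/4 = 45°, 135°, 225°, 315°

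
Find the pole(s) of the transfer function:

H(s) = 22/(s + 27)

Pole is where denominator = 0: s + 27 = 0, so s = -27.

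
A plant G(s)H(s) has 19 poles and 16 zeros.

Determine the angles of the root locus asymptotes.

n - m = 19 - 16 = 3. Angles: θk = (2k + 1)·180°/3 = 60°, 180°, 300°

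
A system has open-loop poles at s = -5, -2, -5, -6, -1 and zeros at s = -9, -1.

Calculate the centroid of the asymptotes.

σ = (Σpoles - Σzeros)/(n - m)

σ = (Σpoles - Σzeros)/(n - m) = (-19 - (-10))/(5 - 2) = -9/3 = -3.0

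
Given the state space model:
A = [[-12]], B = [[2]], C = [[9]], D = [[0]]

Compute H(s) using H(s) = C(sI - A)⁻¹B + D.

(sI - A)⁻¹ = 1/(s + 12). H(s) = 9 × 2/(s + 12) + 0 = 18/(s + 12).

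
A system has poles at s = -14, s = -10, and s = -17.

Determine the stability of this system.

All poles are in the left half-plane. System is stable.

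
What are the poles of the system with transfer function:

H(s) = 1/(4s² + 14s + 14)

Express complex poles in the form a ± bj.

Discriminant = 14² - 4×4×14 = 196 - 224 = -28 < 0, so the poles are a complex conjugate pair s = (-14 ± j√28)/(2×4). Real part = -14/(2×4) = -14/8 = -1.75; imaginary part = ±√28/(2×4) ≈ 0.6614. Poles: s = -1.75 ± 0.6614j.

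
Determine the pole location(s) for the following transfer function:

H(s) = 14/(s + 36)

Pole is where denominator = 0: s + 36 = 0, so s = -36.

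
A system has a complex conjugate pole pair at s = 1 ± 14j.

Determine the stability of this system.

Real part of poles is 1 (> 0, right half-plane). Unstable.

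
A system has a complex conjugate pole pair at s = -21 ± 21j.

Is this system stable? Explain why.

Real part of poles is -21 (< 0, left half-plane). Stable.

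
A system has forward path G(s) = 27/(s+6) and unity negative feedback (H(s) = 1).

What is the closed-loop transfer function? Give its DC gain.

T(s) = G/(1+GH) = [27/(s+6)] / [1 + 27/(s+6)] = 27/(s+6+27) = 27/(s+33). DC gain = 27/33 = 0.8182.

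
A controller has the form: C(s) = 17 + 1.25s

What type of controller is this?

This is a Proportional-Derivative (PD) controller.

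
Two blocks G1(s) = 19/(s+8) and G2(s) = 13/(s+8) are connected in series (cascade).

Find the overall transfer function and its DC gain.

Series: multiply transfer functions. G_eq = 19/(s+8) × 13/(s+8) = 247/((s+8)(s+8)). DC gain = 247/(8×8) = 3.859375.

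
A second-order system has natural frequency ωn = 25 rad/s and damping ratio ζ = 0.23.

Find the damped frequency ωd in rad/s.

ωd = ωn√(1 - ζ²) = 25√(1 - 0.23²) = 24.33 rad/s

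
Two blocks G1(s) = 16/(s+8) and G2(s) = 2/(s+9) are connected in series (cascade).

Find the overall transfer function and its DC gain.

Series: multiply transfer functions. G_eq = 16/(s+8) × 2/(s+9) = 32/((s+8)(s+9)). DC gain = 32/(8×9) = 0.4444.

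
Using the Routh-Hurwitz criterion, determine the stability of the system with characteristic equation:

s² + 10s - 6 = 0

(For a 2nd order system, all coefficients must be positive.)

Coefficients: 1, 10, -6. c=-6 not positive, so system is unstable.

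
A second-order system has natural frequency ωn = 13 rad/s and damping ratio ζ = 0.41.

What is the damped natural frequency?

ωd = ωn√(1 - ζ²) = 13√(1 - 0.41²) = 11.86 rad/s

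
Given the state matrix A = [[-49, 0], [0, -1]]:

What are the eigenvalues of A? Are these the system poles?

For diagonal matrix, eigenvalues are diagonal entries: λ₁ = -49, λ₂ = -1. Eigenvalues of A = system poles.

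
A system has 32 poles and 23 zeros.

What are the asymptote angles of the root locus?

n - m = 32 - 23 = 9. Angles: θk = (2k + 1)·180°/9 = 20°, 60°, 100°, 140°, 180°, 220°, 260°, 300°, 340°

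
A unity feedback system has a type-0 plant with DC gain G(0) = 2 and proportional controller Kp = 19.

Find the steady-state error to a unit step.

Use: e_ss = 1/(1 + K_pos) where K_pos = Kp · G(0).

K_pos = Kp · G(0) = 19 × 2 = 38. e_ss = 1/(1 + 38) = 0.0256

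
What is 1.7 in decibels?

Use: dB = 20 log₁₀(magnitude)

dB = 20 log₁₀(1.7) = 4.6 dB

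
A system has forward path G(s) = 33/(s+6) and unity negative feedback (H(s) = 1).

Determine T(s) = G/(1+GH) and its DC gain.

T(s) = G/(1+GH) = [33/(s+6)] / [1 + 33/(s+6)] = 33/(s+6+33) = 33/(s+39). DC gain = 33/39 = 0.8462.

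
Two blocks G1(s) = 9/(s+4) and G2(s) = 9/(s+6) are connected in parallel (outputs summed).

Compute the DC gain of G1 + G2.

Parallel: G_eq = G1 + G2. DC gain = G1(0) + G2(0) = 9/4 + 9/6 = 2.25 + 1.5 = 3.75.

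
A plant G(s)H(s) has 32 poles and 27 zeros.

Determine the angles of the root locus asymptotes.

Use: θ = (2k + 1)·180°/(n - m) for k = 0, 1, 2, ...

n - m = 32 - 27 = 5. Angles: θk = (2k + 1)·180°/5 = 36°, 108°, 180°, 252°, 324°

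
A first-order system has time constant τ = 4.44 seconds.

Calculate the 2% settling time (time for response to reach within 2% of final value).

For first-order system, 2% settling time ≈ 4τ = 4 × 4.44 = 17.76 s.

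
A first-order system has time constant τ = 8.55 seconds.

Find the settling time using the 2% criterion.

For first-order system, 2% settling time ≈ 4τ = 4 × 8.55 = 34.2 s.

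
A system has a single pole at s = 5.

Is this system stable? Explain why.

Pole at s = 5 is in the right half-plane. Unstable.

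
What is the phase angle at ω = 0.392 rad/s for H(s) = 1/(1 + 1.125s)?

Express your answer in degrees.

Phase = -arctan(ωτ) = -arctan(0.392 × 1.125) = -23.8°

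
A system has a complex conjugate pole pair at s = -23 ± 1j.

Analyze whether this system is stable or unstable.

Real part of poles is -23 (< 0, left half-plane). Stable.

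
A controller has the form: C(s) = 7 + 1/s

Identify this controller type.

This is a Proportional-Integral (PI) controller.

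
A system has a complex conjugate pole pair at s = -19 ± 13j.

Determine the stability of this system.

Real part of poles is -19 (< 0, left half-plane). Stable.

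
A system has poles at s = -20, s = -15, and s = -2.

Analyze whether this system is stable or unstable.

All poles are in the left half-plane. System is stable.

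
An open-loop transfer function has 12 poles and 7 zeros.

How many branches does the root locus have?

Root locus has n branches where n = number of poles = 12.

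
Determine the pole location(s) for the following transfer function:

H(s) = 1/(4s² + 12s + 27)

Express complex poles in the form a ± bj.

Discriminant = 12² - 4×4×27 = 144 - 432 = -288 < 0, so the poles are a complex conjugate pair s = (-12 ± j√288)/(2×4). Real part = -12/(2×4) = -12/8 = -1.5; imaginary part = ±√288/(2×4) ≈ 2.1213. Poles: s = -1.5 ± 2.1213j.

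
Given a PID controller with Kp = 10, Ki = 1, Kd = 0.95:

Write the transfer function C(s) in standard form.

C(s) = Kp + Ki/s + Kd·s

Substituting values: C(s) = 10 + 1/s + 0.95s = (0.95s² + 10s + 1)/s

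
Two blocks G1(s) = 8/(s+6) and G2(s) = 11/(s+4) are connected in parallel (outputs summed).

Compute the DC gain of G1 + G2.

Parallel: G_eq = G1 + G2. DC gain = G1(0) + G2(0) = 8/6 + 11/4 = 1.3333 + 2.75 = 4.0833.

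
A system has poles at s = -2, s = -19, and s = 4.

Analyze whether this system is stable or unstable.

Pole(s) at s = 4 are not in the left half-plane. System is unstable.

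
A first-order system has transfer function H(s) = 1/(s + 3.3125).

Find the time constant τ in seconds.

For H(s) = 1/(s + 1/τ), the pole is at -1/τ = -3.3125, so τ = 1/3.3125 = 0.3019 s.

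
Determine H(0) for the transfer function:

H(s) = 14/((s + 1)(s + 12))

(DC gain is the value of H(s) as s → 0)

DC gain = H(0) = 14/(1 × 12) = 14/12 = 1.1667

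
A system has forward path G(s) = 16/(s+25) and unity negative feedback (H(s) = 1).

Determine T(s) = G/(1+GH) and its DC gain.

T(s) = G/(1+GH) = [16/(s+25)] / [1 + 16/(s+25)] = 16/(s+25+16) = 16/(s+41). DC gain = 16/41 = 0.3902.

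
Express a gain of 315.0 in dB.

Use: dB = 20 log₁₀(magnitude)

dB = 20 log₁₀(315.0) = 50.0 dB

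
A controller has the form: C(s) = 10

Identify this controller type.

This is a Proportional (P) controller.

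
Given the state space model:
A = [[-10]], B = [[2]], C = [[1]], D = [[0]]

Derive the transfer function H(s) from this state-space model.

(sI - A)⁻¹ = 1/(s + 10). H(s) = 1 × 2/(s + 10) + 0 = 2/(s + 10).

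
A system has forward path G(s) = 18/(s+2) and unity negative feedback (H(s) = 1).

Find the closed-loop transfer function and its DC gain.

T(s) = G/(1+GH) = [18/(s+2)] / [1 + 18/(s+2)] = 18/(s+2+18) = 18/(s+20). DC gain = 18/20 = 0.9.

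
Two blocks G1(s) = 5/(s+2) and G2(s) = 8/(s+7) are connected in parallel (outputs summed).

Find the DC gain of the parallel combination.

Parallel: G_eq = G1 + G2. DC gain = G1(0) + G2(0) = 5/2 + 8/7 = 2.5 + 1.1429 = 3.6429.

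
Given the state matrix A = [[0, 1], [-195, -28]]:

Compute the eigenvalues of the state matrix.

det(A - λI) = λ² - (-28)λ + 195 = (λ - (-13))(λ - (-15)). Eigenvalues: -13, -15.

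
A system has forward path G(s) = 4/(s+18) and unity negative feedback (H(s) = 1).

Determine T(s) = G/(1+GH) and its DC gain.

T(s) = G/(1+GH) = [4/(s+18)] / [1 + 4/(s+18)] = 4/(s+18+4) = 4/(s+22). DC gain = 4/22 = 0.1818.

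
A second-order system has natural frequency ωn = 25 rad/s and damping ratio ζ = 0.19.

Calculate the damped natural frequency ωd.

ωd = ωn√(1 - ζ²) = 25√(1 - 0.19²) = 24.54 rad/s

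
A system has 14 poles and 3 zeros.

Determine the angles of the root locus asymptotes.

n - m = 14 - 3 = 11. Angles: θk = (2k + 1)·180°/11 = 16.36°, 49.09°, 81.82°, 114.55°, 147.27°, 180°, 212.73°, 245.45°, 278.18°, 310.91°, 343.64°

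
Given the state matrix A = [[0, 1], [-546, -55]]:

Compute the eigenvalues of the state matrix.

det(A - λI) = λ² - (-55)λ + 546 = (λ - (-42))(λ - (-13)). Eigenvalues: -42, -13.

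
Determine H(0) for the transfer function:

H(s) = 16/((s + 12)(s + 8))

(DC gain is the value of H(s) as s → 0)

DC gain = H(0) = 16/(12 × 8) = 16/96 = 0.1667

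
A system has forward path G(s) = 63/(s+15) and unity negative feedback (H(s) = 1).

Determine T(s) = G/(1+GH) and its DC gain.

T(s) = G/(1+GH) = [63/(s+15)] / [1 + 63/(s+15)] = 63/(s+15+63) = 63/(s+78). DC gain = 63/78 = 0.8077.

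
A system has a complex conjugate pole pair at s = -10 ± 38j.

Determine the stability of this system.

Real part of poles is -10 (< 0, left half-plane). Stable.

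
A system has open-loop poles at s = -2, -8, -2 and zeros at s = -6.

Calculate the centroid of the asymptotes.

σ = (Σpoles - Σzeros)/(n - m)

σ = (Σpoles - Σzeros)/(n - m) = (-12 - (-6))/(3 - 1) = -6/2 = -3.0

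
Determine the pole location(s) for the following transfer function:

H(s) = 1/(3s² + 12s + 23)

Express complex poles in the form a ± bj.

Discriminant = 12² - 4×3×23 = 144 - 276 = -132 < 0, so the poles are a complex conjugate pair s = (-12 ± j√132)/(2×3). Real part = -12/(2×3) = -12/6 = -2; imaginary part = ±√132/(2×3) ≈ 1.9149. Poles: s = -2 ± 1.9149j.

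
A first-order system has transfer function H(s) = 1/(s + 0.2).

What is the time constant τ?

For H(s) = 1/(s + 1/τ), the pole is at -1/τ = -0.2, so τ = 1/0.2 = 5 s.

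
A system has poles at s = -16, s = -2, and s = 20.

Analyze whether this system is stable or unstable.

Pole(s) at s = 20 are not in the left half-plane. System is unstable.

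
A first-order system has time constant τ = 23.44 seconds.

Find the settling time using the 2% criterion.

For first-order system, 2% settling time ≈ 4τ = 4 × 23.44 = 93.76 s.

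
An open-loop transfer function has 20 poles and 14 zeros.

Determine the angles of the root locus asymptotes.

n - m = 20 - 14 = 6. Angles: θk = (2k + 1)·180°/6 = 30°, 90°, 150°, 210°, 270°, 330°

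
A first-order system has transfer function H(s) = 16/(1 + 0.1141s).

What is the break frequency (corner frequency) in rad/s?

Corner frequency = 1/τ = 1/0.1141 = 8.764 rad/s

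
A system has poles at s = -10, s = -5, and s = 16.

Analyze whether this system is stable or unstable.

Pole(s) at s = 16 are not in the left half-plane. System is unstable.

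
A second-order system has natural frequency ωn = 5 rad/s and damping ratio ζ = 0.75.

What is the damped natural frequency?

ωd = ωn√(1 - ζ²) = 5√(1 - 0.75²) = 3.31 rad/s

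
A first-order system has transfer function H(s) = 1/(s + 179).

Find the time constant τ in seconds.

For H(s) = 1/(s + 1/τ), the pole is at -1/τ = -179, so τ = 1/179 = 0.0056 s.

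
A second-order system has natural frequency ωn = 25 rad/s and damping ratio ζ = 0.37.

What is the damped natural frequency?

ωd = ωn√(1 - ζ²) = 25√(1 - 0.37²) = 23.23 rad/s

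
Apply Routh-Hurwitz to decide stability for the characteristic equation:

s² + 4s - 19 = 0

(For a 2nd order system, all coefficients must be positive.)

Coefficients: 1, 4, -19. c=-19 not positive, so system is unstable.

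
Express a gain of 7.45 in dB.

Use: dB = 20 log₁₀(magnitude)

dB = 20 log₁₀(7.45) = 17.4 dB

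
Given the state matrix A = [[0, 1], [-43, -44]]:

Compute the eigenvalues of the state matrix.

det(A - λI) = λ² - (-44)λ + 43 = (λ - (-43))(λ - (-1)). Eigenvalues: -43, -1.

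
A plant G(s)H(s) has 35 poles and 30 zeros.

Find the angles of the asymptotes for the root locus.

n - m = 35 - 30 = 5. Angles: θk = (2k + 1)·180°/5 = 36°, 108°, 180°, 252°, 324°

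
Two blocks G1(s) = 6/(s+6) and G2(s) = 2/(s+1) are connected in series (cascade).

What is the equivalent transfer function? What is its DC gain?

Series: multiply transfer functions. G_eq = 6/(s+6) × 2/(s+1) = 12/((s+6)(s+1)). DC gain = 12/(6×1) = 2.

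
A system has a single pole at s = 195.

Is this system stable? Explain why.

Pole at s = 195 is in the right half-plane. Unstable.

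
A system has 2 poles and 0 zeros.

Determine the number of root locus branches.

Root locus has n branches where n = number of poles = 2.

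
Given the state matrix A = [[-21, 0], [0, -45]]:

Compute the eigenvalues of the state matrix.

For diagonal matrix, eigenvalues are diagonal entries: λ₁ = -21, λ₂ = -45.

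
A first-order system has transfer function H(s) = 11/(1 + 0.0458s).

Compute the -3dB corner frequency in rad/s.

Corner frequency = 1/τ = 1/0.0458 = 21.834 rad/s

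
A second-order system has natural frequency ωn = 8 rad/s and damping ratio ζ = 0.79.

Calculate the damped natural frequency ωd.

ωd = ωn√(1 - ζ²) = 8√(1 - 0.79²) = 4.9 rad/s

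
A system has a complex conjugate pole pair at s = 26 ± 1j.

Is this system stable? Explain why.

Real part of poles is 26 (> 0, right half-plane). Unstable.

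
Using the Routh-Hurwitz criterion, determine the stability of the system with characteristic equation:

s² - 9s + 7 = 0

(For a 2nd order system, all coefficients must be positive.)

Coefficients: 1, -9, 7. b=-9 not positive, so system is unstable.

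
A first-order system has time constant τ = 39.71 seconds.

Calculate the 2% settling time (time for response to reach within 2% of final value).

For first-order system, 2% settling time ≈ 4τ = 4 × 39.71 = 158.84 s.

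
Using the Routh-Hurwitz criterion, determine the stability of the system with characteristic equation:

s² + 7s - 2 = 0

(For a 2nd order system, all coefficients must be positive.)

Coefficients: 1, 7, -2. c=-2 not positive, so system is unstable.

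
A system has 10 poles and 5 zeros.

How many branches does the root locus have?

Root locus has n branches where n = number of poles = 10.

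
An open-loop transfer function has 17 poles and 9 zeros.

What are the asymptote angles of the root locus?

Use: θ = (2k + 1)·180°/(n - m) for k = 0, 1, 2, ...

n - m = 17 - 9 = 8. Angles: θk = (2k + 1)·180°/8 = 22.5°, 67.5°, 112.5°, 157.5°, 202.5°, 247.5°, 292.5°, 337.5°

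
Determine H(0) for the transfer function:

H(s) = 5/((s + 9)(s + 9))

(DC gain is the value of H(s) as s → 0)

DC gain = H(0) = 5/(9 × 9) = 5/81 = 0.0617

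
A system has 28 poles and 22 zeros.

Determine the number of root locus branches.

Root locus has n branches where n = number of poles = 28.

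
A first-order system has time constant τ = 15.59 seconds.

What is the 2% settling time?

For first-order system, 2% settling time ≈ 4τ = 4 × 15.59 = 62.36 s.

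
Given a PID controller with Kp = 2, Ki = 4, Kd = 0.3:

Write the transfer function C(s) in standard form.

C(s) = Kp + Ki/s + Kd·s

Substituting values: C(s) = 2 + 4/s + 0.3s = (0.3s² + 2s + 4)/s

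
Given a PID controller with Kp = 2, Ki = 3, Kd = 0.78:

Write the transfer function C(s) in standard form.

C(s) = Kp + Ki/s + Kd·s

Substituting values: C(s) = 2 + 3/s + 0.78s = (0.78s² + 2s + 3)/s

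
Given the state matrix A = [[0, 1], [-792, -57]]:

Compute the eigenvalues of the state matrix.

det(A - λI) = λ² - (-57)λ + 792 = (λ - (-24))(λ - (-33)). Eigenvalues: -24, -33.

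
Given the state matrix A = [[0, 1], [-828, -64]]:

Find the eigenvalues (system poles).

det(A - λI) = λ² - (-64)λ + 828 = (λ - (-46))(λ - (-18)). Eigenvalues: -46, -18.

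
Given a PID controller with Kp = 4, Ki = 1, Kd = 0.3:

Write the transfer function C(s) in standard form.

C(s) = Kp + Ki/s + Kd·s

Substituting values: C(s) = 4 + 1/s + 0.3s = (0.3s² + 4s + 1)/s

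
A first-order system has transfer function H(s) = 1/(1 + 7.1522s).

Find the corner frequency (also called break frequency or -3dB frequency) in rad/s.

Corner frequency = 1/τ = 1/7.1522 = 0.14 rad/s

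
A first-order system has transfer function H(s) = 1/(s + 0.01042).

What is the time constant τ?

For H(s) = 1/(s + 1/τ), the pole is at -1/τ = -0.01042, so τ = 1/0.01042 = 95.97 s.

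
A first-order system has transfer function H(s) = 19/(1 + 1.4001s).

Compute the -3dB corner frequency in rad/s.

Corner frequency = 1/τ = 1/1.4001 = 0.714 rad/s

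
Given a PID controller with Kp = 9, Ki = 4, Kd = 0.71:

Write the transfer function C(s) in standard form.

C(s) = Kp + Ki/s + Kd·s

Substituting values: C(s) = 9 + 4/s + 0.71s = (0.71s² + 9s + 4)/s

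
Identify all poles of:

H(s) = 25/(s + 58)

Pole is where denominator = 0: s + 58 = 0, so s = -58.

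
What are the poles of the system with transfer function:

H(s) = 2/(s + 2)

Pole is where denominator = 0: s + 2 = 0, so s = -2.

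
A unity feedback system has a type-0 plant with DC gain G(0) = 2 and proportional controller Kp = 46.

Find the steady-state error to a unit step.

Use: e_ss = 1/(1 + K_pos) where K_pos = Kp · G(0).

K_pos = Kp · G(0) = 46 × 2 = 92. e_ss = 1/(1 + 92) = 0.0108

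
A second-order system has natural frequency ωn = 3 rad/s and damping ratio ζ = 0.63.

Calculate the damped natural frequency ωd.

ωd = ωn√(1 - ζ²) = 3√(1 - 0.63²) = 2.33 rad/s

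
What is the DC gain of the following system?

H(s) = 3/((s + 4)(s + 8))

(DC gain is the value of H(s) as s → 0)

DC gain = H(0) = 3/(4 × 8) = 3/32 = 0.09375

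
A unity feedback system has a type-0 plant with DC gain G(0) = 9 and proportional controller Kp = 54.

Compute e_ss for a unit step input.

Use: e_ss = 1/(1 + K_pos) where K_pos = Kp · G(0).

K_pos = Kp · G(0) = 54 × 9 = 486. e_ss = 1/(1 + 486) = 0.0021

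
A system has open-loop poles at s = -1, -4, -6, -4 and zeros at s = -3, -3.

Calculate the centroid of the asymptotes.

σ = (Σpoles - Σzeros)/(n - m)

σ = (Σpoles - Σzeros)/(n - m) = (-15 - (-6))/(4 - 2) = -9/2 = -4.5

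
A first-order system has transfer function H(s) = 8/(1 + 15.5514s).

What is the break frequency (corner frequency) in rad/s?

Corner frequency = 1/τ = 1/15.5514 = 0.064 rad/s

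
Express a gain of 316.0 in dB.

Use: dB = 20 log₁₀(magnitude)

dB = 20 log₁₀(316.0) = 50.0 dB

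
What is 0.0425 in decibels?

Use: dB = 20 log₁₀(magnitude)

dB = 20 log₁₀(0.0425) = -27.4 dB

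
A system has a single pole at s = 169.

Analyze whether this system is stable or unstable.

Pole at s = 169 is in the right half-plane. Unstable.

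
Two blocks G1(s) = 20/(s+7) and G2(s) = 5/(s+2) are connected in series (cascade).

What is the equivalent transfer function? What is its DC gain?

Series: multiply transfer functions. G_eq = 20/(s+7) × 5/(s+2) = 100/((s+7)(s+2)). DC gain = 100/(7×2) = 7.1429.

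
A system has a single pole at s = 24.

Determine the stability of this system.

Pole at s = 24 is in the right half-plane. Unstable.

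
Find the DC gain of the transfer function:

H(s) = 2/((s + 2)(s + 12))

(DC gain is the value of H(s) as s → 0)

DC gain = H(0) = 2/(2 × 12) = 2/24 = 0.0833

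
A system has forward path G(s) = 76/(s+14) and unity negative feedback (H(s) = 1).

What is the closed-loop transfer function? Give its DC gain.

T(s) = G/(1+GH) = [76/(s+14)] / [1 + 76/(s+14)] = 76/(s+14+76) = 76/(s+90). DC gain = 76/90 = 0.8444.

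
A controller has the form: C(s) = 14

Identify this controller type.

This is a Proportional (P) controller.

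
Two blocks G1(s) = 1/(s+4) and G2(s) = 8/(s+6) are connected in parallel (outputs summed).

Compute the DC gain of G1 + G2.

Parallel: G_eq = G1 + G2. DC gain = G1(0) + G2(0) = 1/4 + 8/6 = 0.25 + 1.3333 = 1.5833.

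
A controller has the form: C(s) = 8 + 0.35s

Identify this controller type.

This is a Proportional-Derivative (PD) controller.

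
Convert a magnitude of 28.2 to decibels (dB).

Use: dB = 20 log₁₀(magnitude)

dB = 20 log₁₀(28.2) = 29.0 dB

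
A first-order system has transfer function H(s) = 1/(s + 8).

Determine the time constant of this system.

For H(s) = 1/(s + 1/τ), the pole is at -1/τ = -8, so τ = 1/8 = 0.125 s.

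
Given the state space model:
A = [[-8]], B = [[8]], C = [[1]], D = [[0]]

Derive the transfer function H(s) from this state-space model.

(sI - A)⁻¹ = 1/(s + 8). H(s) = 1 × 8/(s + 8) + 0 = 8/(s + 8).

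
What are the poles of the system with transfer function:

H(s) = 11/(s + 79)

Pole is where denominator = 0: s + 79 = 0, so s = -79.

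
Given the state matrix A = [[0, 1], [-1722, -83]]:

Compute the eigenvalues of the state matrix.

det(A - λI) = λ² - (-83)λ + 1722 = (λ - (-41))(λ - (-42)). Eigenvalues: -41, -42.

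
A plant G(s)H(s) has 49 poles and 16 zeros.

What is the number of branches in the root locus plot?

Root locus has n branches where n = number of poles = 49.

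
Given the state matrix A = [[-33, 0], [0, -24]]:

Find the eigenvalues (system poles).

For diagonal matrix, eigenvalues are diagonal entries: λ₁ = -33, λ₂ = -24.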